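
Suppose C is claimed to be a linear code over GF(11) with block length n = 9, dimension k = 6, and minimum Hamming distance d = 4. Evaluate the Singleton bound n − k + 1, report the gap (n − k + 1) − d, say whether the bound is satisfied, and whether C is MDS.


Singleton RHS = n − k + 1 = 4, slack = 0, bound satisfied, MDS.

Singleton bound: d ≤ n − k + 1.
Here n = 9, k = 6, so n − k + 1 = 4.
Given d = 4, check d ≤ 4: YES.
Slack = (n − k + 1) − d = 0.
The code is MDS (slack = 0).
Description: the claimed parameters are [9, 6, 4]_11; such a code would be MDS (meets Singleton bound).


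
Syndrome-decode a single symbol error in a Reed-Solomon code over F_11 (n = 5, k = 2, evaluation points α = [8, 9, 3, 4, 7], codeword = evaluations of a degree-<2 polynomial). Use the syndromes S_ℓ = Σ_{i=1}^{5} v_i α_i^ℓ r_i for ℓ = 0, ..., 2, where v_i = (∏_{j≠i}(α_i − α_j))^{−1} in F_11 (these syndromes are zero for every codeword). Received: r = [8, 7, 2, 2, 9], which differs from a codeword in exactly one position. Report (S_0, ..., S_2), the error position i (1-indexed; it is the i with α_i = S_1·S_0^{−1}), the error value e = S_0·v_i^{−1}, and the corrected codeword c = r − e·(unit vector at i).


S = (2, 8, 10), error at position 4, error magnitude e = 1, c = [8, 7, 2, 1, 9].

Step 1: column multipliers v_i = (∏_{j≠i}(α_i − α_j))^{−1} mod 11.
  i = 1 (α = 8): (8−9)(8−3)(8−4)(8−7) = (−1)·5·4·1 = −20 ≡ 2, so v_1 = 2^{−1} = 6 (mod 11).
  i = 2 (α = 9): (9−8)(9−3)(9−4)(9−7) = 1·6·5·2 = 60 ≡ 5, so v_2 = 5^{−1} = 9 (mod 11).
  i = 3 (α = 3): (3−8)(3−9)(3−4)(3−7) = (−5)·(−6)·(−1)·(−4) = 120 ≡ 10, so v_3 = 10^{−1} = 10 (mod 11).
  i = 4 (α = 4): (4−8)(4−9)(4−3)(4−7) = (−4)·(−5)·1·(−3) = −60 ≡ 6, so v_4 = 6^{−1} = 2 (mod 11).
  i = 5 (α = 7): (7−8)(7−9)(7−3)(7−4) = (−1)·(−2)·4·3 = 24 ≡ 2, so v_5 = 2^{−1} = 6 (mod 11).
  v = [6, 9, 10, 2, 6].
Step 2: syndromes of r = [8, 7, 2, 2, 9] (all sums mod 11).
  S_0 = Σ v_i r_i = 6·8 + 9·7 + 10·2 + 2·2 + 6·9 = 189 ≡ 2.
  S_1 = Σ v_i α_i r_i = 6·8·8 + 9·9·7 + 10·3·2 + 2·4·2 + 6·7·9 = 1405 ≡ 8.
  α_i^2 mod 11 = [9, 4, 9, 5, 5].
  S_2 = Σ v_i α_i^2 r_i = 6·9·8 + 9·4·7 + 10·9·2 + 2·5·2 + 6·5·9 = 1154 ≡ 10.
  S = (2, 8, 10) ≠ 0, so r is not a codeword (an error is present).
Step 3: locate the error. For a single error e at position i, S_ℓ = v_i·e·α_i^ℓ, so α_err = S_1/S_0.
  S_0^{−1} = 2^{−1} = 6 (mod 11), so α_err = 8·6 = 48 ≡ 4 = α_4. Error position i = 4.
  Consistency check: S_2/S_1 = 10·7 = 70 ≡ 4 = α_err ✓ (single-error assumption holds).
Step 4: error magnitude e = S_0/v_4 = S_0·∏_{j≠4}(α_4 − α_j) = 2·6 = 12 ≡ 1 (mod 11).
Step 5: correct position 4: c_4 = r_4 − e = 2 − 1 ≡ 1 (mod 11). Hence c = [8, 7, 2, 1, 9].
  Check: interpolating c through the α_i gives m(x) = 5 + 10·x (degree < 2) with m(α_i) = c_i for every i, so c is indeed a codeword.


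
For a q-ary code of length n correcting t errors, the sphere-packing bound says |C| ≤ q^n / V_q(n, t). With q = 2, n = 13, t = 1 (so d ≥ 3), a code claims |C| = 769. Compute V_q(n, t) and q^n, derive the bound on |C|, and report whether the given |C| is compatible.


V_q(n, t) = 14, q^n = 8192, Hamming bound = 585, |C| = 769 > bound (violated).

Step 1: Compute V_q(n, t) = Σ_{j=0}^1 C(n, j) (q−1)^j.
  j = 0: C(13,0)·(1)^0 = 1·1 = 1.
  j = 1: C(13,1)·(1)^1 = 13·1 = 13.
  V_q(n, t) = 1 + 13 = 14.
Step 2: q^n = 2^13 = 8192.
Step 3: Hamming bound ⌊q^n / V_q(n,t)⌋ = ⌊8192/14⌋ = 585.
Step 4: Compare |C| = 769 to 585: violated.
The claimed |C| lies above the Hamming bound, so no 2-ary code of length 13 with d ≥ 3 can have 769 codewords.


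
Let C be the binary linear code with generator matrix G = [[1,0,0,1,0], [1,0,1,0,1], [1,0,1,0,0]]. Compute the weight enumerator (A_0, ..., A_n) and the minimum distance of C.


Weight distribution: A_0 = 1, A_1 = 1, A_2 = 3, A_3 = 3. Minimum distance d = 1.

Enumerate all 2^3 = 8 messages m ∈ F_2^3.
For each, compute codeword c = mG in F_2^5, then tally its weight.
  m = 000 → c = 00000, weight = 0.
  m = 100 → c = 10010, weight = 2.
  m = 010 → c = 10101, weight = 3.
  m = 110 → c = 00111, weight = 3.
  m = 001 → c = 10100, weight = 2.
  m = 101 → c = 00110, weight = 2.
  m = 011 → c = 00001, weight = 1.
  m = 111 → c = 10011, weight = 3.
Tally weights:
  weight 0: 1 codewords.
  weight 1: 1 codewords.
  weight 2: 3 codewords.
  weight 3: 3 codewords.
Minimum distance d = smallest w > 0 with A_w > 0 = 1.
Sanity: Σ A_w = 8 = 2^3 = 8 ✓.


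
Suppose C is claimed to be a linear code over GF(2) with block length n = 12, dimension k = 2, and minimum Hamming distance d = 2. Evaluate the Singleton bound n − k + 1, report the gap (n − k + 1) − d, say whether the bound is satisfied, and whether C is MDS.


Singleton RHS = n − k + 1 = 11, slack = 9, bound satisfied, not MDS.

Singleton bound: d ≤ n − k + 1.
Here n = 12, k = 2, so n − k + 1 = 11.
Given d = 2, check d ≤ 11: YES.
Slack = (n − k + 1) − d = 9.
The code is NOT MDS (slack = 9 > 0).
Description: the claimed parameters are [12, 2, 2]_2; such a code would be non-MDS.


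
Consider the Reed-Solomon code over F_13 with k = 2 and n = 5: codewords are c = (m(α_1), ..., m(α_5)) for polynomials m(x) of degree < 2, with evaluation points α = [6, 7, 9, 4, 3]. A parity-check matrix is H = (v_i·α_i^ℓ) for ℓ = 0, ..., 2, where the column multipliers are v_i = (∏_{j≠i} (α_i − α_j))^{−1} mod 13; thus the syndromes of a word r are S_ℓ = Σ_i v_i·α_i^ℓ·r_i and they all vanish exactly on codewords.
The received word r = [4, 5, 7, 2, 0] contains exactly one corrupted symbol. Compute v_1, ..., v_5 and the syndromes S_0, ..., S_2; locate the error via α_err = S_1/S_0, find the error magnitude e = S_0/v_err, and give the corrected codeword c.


S = (11, 7, 8), error at position 5, error magnitude e = 12, c = [4, 5, 7, 2, 1].

Step 1: column multipliers v_i = (∏_{j≠i}(α_i − α_j))^{−1} mod 13.
  i = 1 (α = 6): (6−7)(6−9)(6−4)(6−3) = (−1)·(−3)·2·3 = 18 ≡ 5, so v_1 = 5^{−1} = 8 (mod 13).
  i = 2 (α = 7): (7−6)(7−9)(7−4)(7−3) = 1·(−2)·3·4 = −24 ≡ 2, so v_2 = 2^{−1} = 7 (mod 13).
  i = 3 (α = 9): (9−6)(9−7)(9−4)(9−3) = 3·2·5·6 = 180 ≡ 11, so v_3 = 11^{−1} = 6 (mod 13).
  i = 4 (α = 4): (4−6)(4−7)(4−9)(4−3) = (−2)·(−3)·(−5)·1 = −30 ≡ 9, so v_4 = 9^{−1} = 3 (mod 13).
  i = 5 (α = 3): (3−6)(3−7)(3−9)(3−4) = (−3)·(−4)·(−6)·(−1) = 72 ≡ 7, so v_5 = 7^{−1} = 2 (mod 13).
  v = [8, 7, 6, 3, 2].
Step 2: syndromes of r = [4, 5, 7, 2, 0] (all sums mod 13).
  S_0 = Σ v_i r_i = 8·4 + 7·5 + 6·7 + 3·2 + 2·0 = 115 ≡ 11.
  S_1 = Σ v_i α_i r_i = 8·6·4 + 7·7·5 + 6·9·7 + 3·4·2 + 2·3·0 = 839 ≡ 7.
  α_i^2 mod 13 = [10, 10, 3, 3, 9].
  S_2 = Σ v_i α_i^2 r_i = 8·10·4 + 7·10·5 + 6·3·7 + 3·3·2 + 2·9·0 = 814 ≡ 8.
  S = (11, 7, 8) ≠ 0, so r is not a codeword (an error is present).
Step 3: locate the error. For a single error e at position i, S_ℓ = v_i·e·α_i^ℓ, so α_err = S_1/S_0.
  S_0^{−1} = 11^{−1} = 6 (mod 13), so α_err = 7·6 = 42 ≡ 3 = α_5. Error position i = 5.
  Consistency check: S_2/S_1 = 8·2 = 16 ≡ 3 = α_err ✓ (single-error assumption holds).
Step 4: error magnitude e = S_0/v_5 = S_0·∏_{j≠5}(α_5 − α_j) = 11·7 = 77 ≡ 12 (mod 13).
Step 5: correct position 5: c_5 = r_5 − e = 0 − 12 ≡ 1 (mod 13). Hence c = [4, 5, 7, 2, 1].
  Check: interpolating c through the α_i gives m(x) = 11 + 1·x (degree < 2) with m(α_i) = c_i for every i, so c is indeed a codeword.


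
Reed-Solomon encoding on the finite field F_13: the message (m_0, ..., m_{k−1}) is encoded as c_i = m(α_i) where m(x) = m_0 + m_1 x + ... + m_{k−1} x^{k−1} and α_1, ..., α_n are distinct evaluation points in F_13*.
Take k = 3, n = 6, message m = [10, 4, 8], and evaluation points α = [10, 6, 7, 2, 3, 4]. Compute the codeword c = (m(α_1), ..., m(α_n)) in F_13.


c = [5, 10, 1, 11, 3, 11]

Message polynomial: m(x) = 10 + 4·x + 8·x^2 (mod 13).
For each evaluation point α_i, compute m(α_i) mod 13:
  α_1 = 10: Horner steps 8 → 6 → 5, so m(10) = 5.
  α_2 = 6: Horner steps 8 → 0 → 10, so m(6) = 10.
  α_3 = 7: Horner steps 8 → 8 → 1, so m(7) = 1.
  α_4 = 2: Horner steps 8 → 7 → 11, so m(2) = 11.
  α_5 = 3: Horner steps 8 → 2 → 3, so m(3) = 3.
  α_6 = 4: Horner steps 8 → 10 → 11, so m(4) = 11.
Codeword c = [5, 10, 1, 11, 3, 11] ∈ F_13^6.


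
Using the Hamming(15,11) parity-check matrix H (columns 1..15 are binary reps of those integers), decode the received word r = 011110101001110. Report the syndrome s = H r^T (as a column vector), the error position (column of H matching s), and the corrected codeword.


s = (0, 0, 0, 1)^T, error position = 1, corrected codeword c = 111110101001110

Compute s = H r^T mod 2 one row at a time:
  s_1 = 0 + 1 + 0 + 0 + 1 + 1 + 1 + 0 = 4 ≡ 0 (mod 2).
  s_2 = 1 + 1 + 0 + 1 + 1 + 1 + 1 + 0 = 6 ≡ 0 (mod 2).
  s_3 = 1 + 1 + 0 + 1 + 0 + 0 + 1 + 0 = 4 ≡ 0 (mod 2).
  s_4 = 0 + 1 + 1 + 1 + 1 + 0 + 1 + 0 = 5 ≡ 1 (mod 2).
s = (0, 0, 0, 1)^T — this equals column 1 of H (binary 0001), so error is at position 1.
Correct: flip bit 1 of r = 011110101001110 to get c = 111110101001110.


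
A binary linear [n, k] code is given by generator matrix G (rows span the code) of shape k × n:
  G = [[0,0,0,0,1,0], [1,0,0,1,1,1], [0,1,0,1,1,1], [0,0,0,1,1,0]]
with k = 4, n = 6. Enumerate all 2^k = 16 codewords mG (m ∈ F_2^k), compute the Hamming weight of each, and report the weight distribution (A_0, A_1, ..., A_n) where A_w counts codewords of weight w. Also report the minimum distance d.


Weight distribution: A_0 = 1, A_1 = 2, A_2 = 4, A_3 = 6, A_4 = 3. Minimum distance d = 1.

Enumerate all 2^4 = 16 messages m ∈ F_2^4.
For each, compute codeword c = mG in F_2^6, then tally its weight.
  m = 0000 → c = 000000, weight = 0.
  m = 1000 → c = 000010, weight = 1.
  m = 0100 → c = 100111, weight = 4.
  m = 1100 → c = 100101, weight = 3.
  m = 0010 → c = 010111, weight = 4.
  m = 1010 → c = 010101, weight = 3.
  m = 0110 → c = 110000, weight = 2.
  m = 1110 → c = 110010, weight = 3.
  m = 0001 → c = 000110, weight = 2.
  m = 1001 → c = 000100, weight = 1.
  m = 0101 → c = 100001, weight = 2.
  m = 1101 → c = 100011, weight = 3.
  m = 0011 → c = 010001, weight = 2.
  m = 1011 → c = 010011, weight = 3.
  m = 0111 → c = 110110, weight = 4.
  m = 1111 → c = 110100, weight = 3.
Tally weights:
  weight 0: 1 codewords.
  weight 1: 2 codewords.
  weight 2: 4 codewords.
  weight 3: 6 codewords.
  weight 4: 3 codewords.
Minimum distance d = smallest w > 0 with A_w > 0 = 1.
Sanity: Σ A_w = 16 = 2^4 = 16 ✓.


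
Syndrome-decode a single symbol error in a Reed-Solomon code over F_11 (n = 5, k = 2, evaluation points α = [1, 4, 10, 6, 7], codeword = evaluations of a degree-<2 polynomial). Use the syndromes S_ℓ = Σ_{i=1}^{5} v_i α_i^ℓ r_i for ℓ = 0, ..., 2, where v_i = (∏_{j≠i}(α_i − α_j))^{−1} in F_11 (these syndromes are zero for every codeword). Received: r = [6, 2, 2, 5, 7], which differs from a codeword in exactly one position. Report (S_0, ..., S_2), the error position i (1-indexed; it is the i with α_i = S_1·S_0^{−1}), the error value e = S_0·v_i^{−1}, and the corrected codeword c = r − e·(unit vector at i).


S = (6, 2, 8), error at position 2, error magnitude e = 1, c = [6, 1, 2, 5, 7].

Step 1: column multipliers v_i = (∏_{j≠i}(α_i − α_j))^{−1} mod 11.
  i = 1 (α = 1): (1−4)(1−10)(1−6)(1−7) = (−3)·(−9)·(−5)·(−6) = 810 ≡ 7, so v_1 = 7^{−1} = 8 (mod 11).
  i = 2 (α = 4): (4−1)(4−10)(4−6)(4−7) = 3·(−6)·(−2)·(−3) = −108 ≡ 2, so v_2 = 2^{−1} = 6 (mod 11).
  i = 3 (α = 10): (10−1)(10−4)(10−6)(10−7) = 9·6·4·3 = 648 ≡ 10, so v_3 = 10^{−1} = 10 (mod 11).
  i = 4 (α = 6): (6−1)(6−4)(6−10)(6−7) = 5·2·(−4)·(−1) = 40 ≡ 7, so v_4 = 7^{−1} = 8 (mod 11).
  i = 5 (α = 7): (7−1)(7−4)(7−10)(7−6) = 6·3·(−3)·1 = −54 ≡ 1, so v_5 = 1^{−1} = 1 (mod 11).
  v = [8, 6, 10, 8, 1].
Step 2: syndromes of r = [6, 2, 2, 5, 7] (all sums mod 11).
  S_0 = Σ v_i r_i = 8·6 + 6·2 + 10·2 + 8·5 + 1·7 = 127 ≡ 6.
  S_1 = Σ v_i α_i r_i = 8·1·6 + 6·4·2 + 10·10·2 + 8·6·5 + 1·7·7 = 585 ≡ 2.
  α_i^2 mod 11 = [1, 5, 1, 3, 5].
  S_2 = Σ v_i α_i^2 r_i = 8·1·6 + 6·5·2 + 10·1·2 + 8·3·5 + 1·5·7 = 283 ≡ 8.
  S = (6, 2, 8) ≠ 0, so r is not a codeword (an error is present).
Step 3: locate the error. For a single error e at position i, S_ℓ = v_i·e·α_i^ℓ, so α_err = S_1/S_0.
  S_0^{−1} = 6^{−1} = 2 (mod 11), so α_err = 2·2 = 4 ≡ 4 = α_2. Error position i = 2.
  Consistency check: S_2/S_1 = 8·6 = 48 ≡ 4 = α_err ✓ (single-error assumption holds).
Step 4: error magnitude e = S_0/v_2 = S_0·∏_{j≠2}(α_2 − α_j) = 6·2 = 12 ≡ 1 (mod 11).
Step 5: correct position 2: c_2 = r_2 − e = 2 − 1 ≡ 1 (mod 11). Hence c = [6, 1, 2, 5, 7].
  Check: interpolating c through the α_i gives m(x) = 4 + 2·x (degree < 2) with m(α_i) = c_i for every i, so c is indeed a codeword.


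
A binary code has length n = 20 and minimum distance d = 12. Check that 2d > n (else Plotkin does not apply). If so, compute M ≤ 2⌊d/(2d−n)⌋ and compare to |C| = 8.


Plotkin bound M ≤ 6; given |C| = 8 > bound (violated).

Check applicability: 2d = 24, n = 20.
2d − n = 4 > 0, so Plotkin applies.
Compute d/(2d−n) = 12/4 ≈ 3.0000.
⌊d/(2d−n)⌋ = 3.
Plotkin bound: M ≤ 2·3 = 6.
Given |C| = 8, check: VIOLATED.
This |C| is above the Plotkin bound, so no binary code with n = 20, d = 12 and 8 codewords exists.


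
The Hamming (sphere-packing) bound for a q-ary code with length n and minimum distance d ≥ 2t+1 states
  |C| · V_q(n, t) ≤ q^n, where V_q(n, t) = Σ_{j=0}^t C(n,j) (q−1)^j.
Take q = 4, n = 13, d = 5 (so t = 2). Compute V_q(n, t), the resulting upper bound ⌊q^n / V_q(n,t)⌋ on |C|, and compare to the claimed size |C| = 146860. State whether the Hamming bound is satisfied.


V_q(n, t) = 742, q^n = 67108864, Hamming bound = 90443, |C| = 146860 > bound (violated).

Step 1: Compute V_q(n, t) = Σ_{j=0}^2 C(n, j) (q−1)^j.
  j = 0: C(13,0)·(3)^0 = 1·1 = 1.
  j = 1: C(13,1)·(3)^1 = 13·3 = 39.
  j = 2: C(13,2)·(3)^2 = 78·9 = 702.
  V_q(n, t) = 1 + 39 + 702 = 742.
Step 2: q^n = 4^13 = 67108864.
Step 3: Hamming bound ⌊q^n / V_q(n,t)⌋ = ⌊67108864/742⌋ = 90443.
Step 4: Compare |C| = 146860 to 90443: violated.
The claimed |C| lies above the Hamming bound, so no 4-ary code of length 13 with d ≥ 5 can have 146860 codewords.


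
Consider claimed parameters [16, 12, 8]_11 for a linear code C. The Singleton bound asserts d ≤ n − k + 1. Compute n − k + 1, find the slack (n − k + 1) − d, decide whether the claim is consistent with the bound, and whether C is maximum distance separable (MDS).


Singleton RHS = n − k + 1 = 5, slack = -3, bound violated (no such code; not MDS).

Singleton bound: d ≤ n − k + 1.
Here n = 16, k = 12, so n − k + 1 = 5.
Given d = 8, check d ≤ 5: NO.
Slack = (n − k + 1) − d = -3.
The slack is negative: d = 8 exceeds n − k + 1 = 5 by 3, so the Singleton bound is violated and no linear [16, 12, 8]_11 code can exist. In particular it is not MDS (MDS requires d = n − k + 1 exactly).
Description: the claimed parameters are [16, 12, 8]_11; such a code would be impossible (violates the Singleton bound).


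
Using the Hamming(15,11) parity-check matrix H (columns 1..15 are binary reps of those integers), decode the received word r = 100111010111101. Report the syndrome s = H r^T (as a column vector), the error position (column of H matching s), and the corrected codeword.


s = (0, 0, 0, 1)^T, error position = 1, corrected codeword c = 000111010111101

Compute s = H r^T mod 2 one row at a time:
  s_1 = 1 + 0 + 1 + 1 + 1 + 1 + 0 + 1 = 6 ≡ 0 (mod 2).
  s_2 = 1 + 1 + 1 + 0 + 1 + 1 + 0 + 1 = 6 ≡ 0 (mod 2).
  s_3 = 0 + 0 + 1 + 0 + 1 + 1 + 0 + 1 = 4 ≡ 0 (mod 2).
  s_4 = 1 + 0 + 1 + 0 + 0 + 1 + 1 + 1 = 5 ≡ 1 (mod 2).
s = (0, 0, 0, 1)^T — this equals column 1 of H (binary 0001), so error is at position 1.
Correct: flip bit 1 of r = 100111010111101 to get c = 000111010111101.


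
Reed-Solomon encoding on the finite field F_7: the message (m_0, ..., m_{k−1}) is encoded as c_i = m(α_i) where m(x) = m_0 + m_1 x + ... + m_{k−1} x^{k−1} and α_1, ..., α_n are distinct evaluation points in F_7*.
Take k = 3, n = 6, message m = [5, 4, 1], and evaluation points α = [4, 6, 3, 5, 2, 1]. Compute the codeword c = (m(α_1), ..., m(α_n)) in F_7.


c = [2, 2, 5, 1, 3, 3]

Message polynomial: m(x) = 5 + 4·x + 1·x^2 (mod 7).
For each evaluation point α_i, compute m(α_i) mod 7:
  α_1 = 4: Horner steps 1 → 1 → 2, so m(4) = 2.
  α_2 = 6: Horner steps 1 → 3 → 2, so m(6) = 2.
  α_3 = 3: Horner steps 1 → 0 → 5, so m(3) = 5.
  α_4 = 5: Horner steps 1 → 2 → 1, so m(5) = 1.
  α_5 = 2: Horner steps 1 → 6 → 3, so m(2) = 3.
  α_6 = 1: Horner steps 1 → 5 → 3, so m(1) = 3.
Codeword c = [2, 2, 5, 1, 3, 3] ∈ F_7^6.


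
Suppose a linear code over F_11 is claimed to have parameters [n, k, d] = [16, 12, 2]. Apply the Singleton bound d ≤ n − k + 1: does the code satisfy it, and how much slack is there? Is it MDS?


Singleton RHS = n − k + 1 = 5, slack = 3, bound satisfied, not MDS.

Singleton bound: d ≤ n − k + 1.
Here n = 16, k = 12, so n − k + 1 = 5.
Given d = 2, check d ≤ 5: YES.
Slack = (n − k + 1) − d = 3.
The code is NOT MDS (slack = 3 > 0).
Description: the claimed parameters are [16, 12, 2]_11; such a code would be non-MDS.


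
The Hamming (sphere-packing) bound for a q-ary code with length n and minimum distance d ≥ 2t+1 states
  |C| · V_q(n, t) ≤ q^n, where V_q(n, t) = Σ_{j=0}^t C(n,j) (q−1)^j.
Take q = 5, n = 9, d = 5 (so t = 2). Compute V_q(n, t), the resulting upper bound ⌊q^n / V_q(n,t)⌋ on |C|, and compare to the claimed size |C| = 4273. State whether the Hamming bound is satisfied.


V_q(n, t) = 613, q^n = 1953125, Hamming bound = 3186, |C| = 4273 > bound (violated).

Step 1: Compute V_q(n, t) = Σ_{j=0}^2 C(n, j) (q−1)^j.
  j = 0: C(9,0)·(4)^0 = 1·1 = 1.
  j = 1: C(9,1)·(4)^1 = 9·4 = 36.
  j = 2: C(9,2)·(4)^2 = 36·16 = 576.
  V_q(n, t) = 1 + 36 + 576 = 613.
Step 2: q^n = 5^9 = 1953125.
Step 3: Hamming bound ⌊q^n / V_q(n,t)⌋ = ⌊1953125/613⌋ = 3186.
Step 4: Compare |C| = 4273 to 3186: violated.
The claimed |C| lies above the Hamming bound, so no 5-ary code of length 9 with d ≥ 5 can have 4273 codewords.


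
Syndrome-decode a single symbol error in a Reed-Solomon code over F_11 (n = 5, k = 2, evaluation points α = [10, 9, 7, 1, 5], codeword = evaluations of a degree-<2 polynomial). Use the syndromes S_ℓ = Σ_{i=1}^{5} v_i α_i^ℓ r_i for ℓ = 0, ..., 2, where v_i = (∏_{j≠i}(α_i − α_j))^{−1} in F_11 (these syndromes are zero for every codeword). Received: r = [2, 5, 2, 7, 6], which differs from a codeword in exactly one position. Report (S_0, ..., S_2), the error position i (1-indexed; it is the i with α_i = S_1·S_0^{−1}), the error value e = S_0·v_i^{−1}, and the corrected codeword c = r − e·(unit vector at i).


S = (4, 6, 9), error at position 3, error magnitude e = 2, c = [2, 5, 0, 7, 6].

Step 1: column multipliers v_i = (∏_{j≠i}(α_i − α_j))^{−1} mod 11.
  i = 1 (α = 10): (10−9)(10−7)(10−1)(10−5) = 1·3·9·5 = 135 ≡ 3, so v_1 = 3^{−1} = 4 (mod 11).
  i = 2 (α = 9): (9−10)(9−7)(9−1)(9−5) = (−1)·2·8·4 = −64 ≡ 2, so v_2 = 2^{−1} = 6 (mod 11).
  i = 3 (α = 7): (7−10)(7−9)(7−1)(7−5) = (−3)·(−2)·6·2 = 72 ≡ 6, so v_3 = 6^{−1} = 2 (mod 11).
  i = 4 (α = 1): (1−10)(1−9)(1−7)(1−5) = (−9)·(−8)·(−6)·(−4) = 1728 ≡ 1, so v_4 = 1^{−1} = 1 (mod 11).
  i = 5 (α = 5): (5−10)(5−9)(5−7)(5−1) = (−5)·(−4)·(−2)·4 = −160 ≡ 5, so v_5 = 5^{−1} = 9 (mod 11).
  v = [4, 6, 2, 1, 9].
Step 2: syndromes of r = [2, 5, 2, 7, 6] (all sums mod 11).
  S_0 = Σ v_i r_i = 4·2 + 6·5 + 2·2 + 1·7 + 9·6 = 103 ≡ 4.
  S_1 = Σ v_i α_i r_i = 4·10·2 + 6·9·5 + 2·7·2 + 1·1·7 + 9·5·6 = 655 ≡ 6.
  α_i^2 mod 11 = [1, 4, 5, 1, 3].
  S_2 = Σ v_i α_i^2 r_i = 4·1·2 + 6·4·5 + 2·5·2 + 1·1·7 + 9·3·6 = 317 ≡ 9.
  S = (4, 6, 9) ≠ 0, so r is not a codeword (an error is present).
Step 3: locate the error. For a single error e at position i, S_ℓ = v_i·e·α_i^ℓ, so α_err = S_1/S_0.
  S_0^{−1} = 4^{−1} = 3 (mod 11), so α_err = 6·3 = 18 ≡ 7 = α_3. Error position i = 3.
  Consistency check: S_2/S_1 = 9·2 = 18 ≡ 7 = α_err ✓ (single-error assumption holds).
Step 4: error magnitude e = S_0/v_3 = S_0·∏_{j≠3}(α_3 − α_j) = 4·6 = 24 ≡ 2 (mod 11).
Step 5: correct position 3: c_3 = r_3 − e = 2 − 2 ≡ 0 (mod 11). Hence c = [2, 5, 0, 7, 6].
  Check: interpolating c through the α_i gives m(x) = 10 + 8·x (degree < 2) with m(α_i) = c_i for every i, so c is indeed a codeword.


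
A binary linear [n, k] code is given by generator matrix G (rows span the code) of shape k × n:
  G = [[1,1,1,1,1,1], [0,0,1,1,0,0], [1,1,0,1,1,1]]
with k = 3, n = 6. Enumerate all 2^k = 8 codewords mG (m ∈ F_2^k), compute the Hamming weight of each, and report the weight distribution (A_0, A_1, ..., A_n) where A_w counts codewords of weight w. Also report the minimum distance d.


Weight distribution: A_0 = 1, A_1 = 2, A_2 = 1, A_4 = 1, A_5 = 2, A_6 = 1. Minimum distance d = 1.

Enumerate all 2^3 = 8 messages m ∈ F_2^3.
For each, compute codeword c = mG in F_2^6, then tally its weight.
  m = 000 → c = 000000, weight = 0.
  m = 100 → c = 111111, weight = 6.
  m = 010 → c = 001100, weight = 2.
  m = 110 → c = 110011, weight = 4.
  m = 001 → c = 110111, weight = 5.
  m = 101 → c = 001000, weight = 1.
  m = 011 → c = 111011, weight = 5.
  m = 111 → c = 000100, weight = 1.
Tally weights:
  weight 0: 1 codewords.
  weight 1: 2 codewords.
  weight 2: 1 codewords.
  weight 4: 1 codewords.
  weight 5: 2 codewords.
  weight 6: 1 codewords.
Minimum distance d = smallest w > 0 with A_w > 0 = 1.
Sanity: Σ A_w = 8 = 2^3 = 8 ✓.


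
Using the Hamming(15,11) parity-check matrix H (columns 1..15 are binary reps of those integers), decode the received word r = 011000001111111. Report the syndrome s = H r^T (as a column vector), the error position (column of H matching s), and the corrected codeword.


s = (1, 0, 0, 1)^T, error position = 9, corrected codeword c = 011000000111111

Compute s = H r^T mod 2 one row at a time:
  s_1 = 0 + 1 + 1 + 1 + 1 + 1 + 1 + 1 = 7 ≡ 1 (mod 2).
  s_2 = 0 + 0 + 0 + 0 + 1 + 1 + 1 + 1 = 4 ≡ 0 (mod 2).
  s_3 = 1 + 1 + 0 + 0 + 1 + 1 + 1 + 1 = 6 ≡ 0 (mod 2).
  s_4 = 0 + 1 + 0 + 0 + 1 + 1 + 1 + 1 = 5 ≡ 1 (mod 2).
s = (1, 0, 0, 1)^T — this equals column 9 of H (binary 1001), so error is at position 9.
Correct: flip bit 9 of r = 011000001111111 to get c = 011000000111111.


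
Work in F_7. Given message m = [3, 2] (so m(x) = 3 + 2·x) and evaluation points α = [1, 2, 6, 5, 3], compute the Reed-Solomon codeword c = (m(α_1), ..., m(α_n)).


c = [5, 0, 1, 6, 2]

Message polynomial: m(x) = 3 + 2·x (mod 7).
For each evaluation point α_i, compute m(α_i) mod 7:
  α_1 = 1: Horner steps 2 → 5, so m(1) = 5.
  α_2 = 2: Horner steps 2 → 0, so m(2) = 0.
  α_3 = 6: Horner steps 2 → 1, so m(6) = 1.
  α_4 = 5: Horner steps 2 → 6, so m(5) = 6.
  α_5 = 3: Horner steps 2 → 2, so m(3) = 2.
Codeword c = [5, 0, 1, 6, 2] ∈ F_7^5.


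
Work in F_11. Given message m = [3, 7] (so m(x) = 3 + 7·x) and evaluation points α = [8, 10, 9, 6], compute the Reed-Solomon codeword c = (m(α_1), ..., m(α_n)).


c = [4, 7, 0, 1]

Message polynomial: m(x) = 3 + 7·x (mod 11).
For each evaluation point α_i, compute m(α_i) mod 11:
  α_1 = 8: Horner steps 7 → 4, so m(8) = 4.
  α_2 = 10: Horner steps 7 → 7, so m(10) = 7.
  α_3 = 9: Horner steps 7 → 0, so m(9) = 0.
  α_4 = 6: Horner steps 7 → 1, so m(6) = 1.
Codeword c = [4, 7, 0, 1] ∈ F_11^4.


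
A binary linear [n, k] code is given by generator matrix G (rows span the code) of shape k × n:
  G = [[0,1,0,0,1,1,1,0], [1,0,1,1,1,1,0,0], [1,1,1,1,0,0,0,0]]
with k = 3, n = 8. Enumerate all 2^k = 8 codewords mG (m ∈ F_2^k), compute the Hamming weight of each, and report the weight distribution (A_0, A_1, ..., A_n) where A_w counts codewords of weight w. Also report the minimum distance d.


Weight distribution: A_0 = 1, A_1 = 1, A_3 = 1, A_4 = 2, A_5 = 2, A_6 = 1. Minimum distance d = 1.

Enumerate all 2^3 = 8 messages m ∈ F_2^3.
For each, compute codeword c = mG in F_2^8, then tally its weight.
  m = 000 → c = 00000000, weight = 0.
  m = 100 → c = 01001110, weight = 4.
  m = 010 → c = 10111100, weight = 5.
  m = 110 → c = 11110010, weight = 5.
  m = 001 → c = 11110000, weight = 4.
  m = 101 → c = 10111110, weight = 6.
  m = 011 → c = 01001100, weight = 3.
  m = 111 → c = 00000010, weight = 1.
Tally weights:
  weight 0: 1 codewords.
  weight 1: 1 codewords.
  weight 3: 1 codewords.
  weight 4: 2 codewords.
  weight 5: 2 codewords.
  weight 6: 1 codewords.
Minimum distance d = smallest w > 0 with A_w > 0 = 1.
Sanity: Σ A_w = 8 = 2^3 = 8 ✓.


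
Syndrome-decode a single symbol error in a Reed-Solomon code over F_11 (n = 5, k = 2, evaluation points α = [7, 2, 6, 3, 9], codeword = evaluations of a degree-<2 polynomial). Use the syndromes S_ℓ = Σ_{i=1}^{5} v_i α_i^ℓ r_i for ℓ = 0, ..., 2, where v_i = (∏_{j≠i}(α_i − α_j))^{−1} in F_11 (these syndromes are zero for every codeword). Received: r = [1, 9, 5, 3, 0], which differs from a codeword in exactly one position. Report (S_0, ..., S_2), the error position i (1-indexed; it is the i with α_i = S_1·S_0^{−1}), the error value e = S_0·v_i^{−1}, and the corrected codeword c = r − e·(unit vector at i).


S = (3, 7, 9), error at position 3, error magnitude e = 9, c = [1, 9, 7, 3, 0].

Step 1: column multipliers v_i = (∏_{j≠i}(α_i − α_j))^{−1} mod 11.
  i = 1 (α = 7): (7−2)(7−6)(7−3)(7−9) = 5·1·4·(−2) = −40 ≡ 4, so v_1 = 4^{−1} = 3 (mod 11).
  i = 2 (α = 2): (2−7)(2−6)(2−3)(2−9) = (−5)·(−4)·(−1)·(−7) = 140 ≡ 8, so v_2 = 8^{−1} = 7 (mod 11).
  i = 3 (α = 6): (6−7)(6−2)(6−3)(6−9) = (−1)·4·3·(−3) = 36 ≡ 3, so v_3 = 3^{−1} = 4 (mod 11).
  i = 4 (α = 3): (3−7)(3−2)(3−6)(3−9) = (−4)·1·(−3)·(−6) = −72 ≡ 5, so v_4 = 5^{−1} = 9 (mod 11).
  i = 5 (α = 9): (9−7)(9−2)(9−6)(9−3) = 2·7·3·6 = 252 ≡ 10, so v_5 = 10^{−1} = 10 (mod 11).
  v = [3, 7, 4, 9, 10].
Step 2: syndromes of r = [1, 9, 5, 3, 0] (all sums mod 11).
  S_0 = Σ v_i r_i = 3·1 + 7·9 + 4·5 + 9·3 + 10·0 = 113 ≡ 3.
  S_1 = Σ v_i α_i r_i = 3·7·1 + 7·2·9 + 4·6·5 + 9·3·3 + 10·9·0 = 348 ≡ 7.
  α_i^2 mod 11 = [5, 4, 3, 9, 4].
  S_2 = Σ v_i α_i^2 r_i = 3·5·1 + 7·4·9 + 4·3·5 + 9·9·3 + 10·4·0 = 570 ≡ 9.
  S = (3, 7, 9) ≠ 0, so r is not a codeword (an error is present).
Step 3: locate the error. For a single error e at position i, S_ℓ = v_i·e·α_i^ℓ, so α_err = S_1/S_0.
  S_0^{−1} = 3^{−1} = 4 (mod 11), so α_err = 7·4 = 28 ≡ 6 = α_3. Error position i = 3.
  Consistency check: S_2/S_1 = 9·8 = 72 ≡ 6 = α_err ✓ (single-error assumption holds).
Step 4: error magnitude e = S_0/v_3 = S_0·∏_{j≠3}(α_3 − α_j) = 3·3 = 9 ≡ 9 (mod 11).
Step 5: correct position 3: c_3 = r_3 − e = 5 − 9 ≡ 7 (mod 11). Hence c = [1, 9, 7, 3, 0].
  Check: interpolating c through the α_i gives m(x) = 10 + 5·x (degree < 2) with m(α_i) = c_i for every i, so c is indeed a codeword.


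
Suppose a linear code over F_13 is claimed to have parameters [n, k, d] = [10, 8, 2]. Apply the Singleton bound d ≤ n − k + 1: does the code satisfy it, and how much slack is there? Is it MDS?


Singleton RHS = n − k + 1 = 3, slack = 1, bound satisfied, not MDS.

Singleton bound: d ≤ n − k + 1.
Here n = 10, k = 8, so n − k + 1 = 3.
Given d = 2, check d ≤ 3: YES.
Slack = (n − k + 1) − d = 1.
The code is NOT MDS (slack = 1 > 0).
Description: the claimed parameters are [10, 8, 2]_13; such a code would be non-MDS.


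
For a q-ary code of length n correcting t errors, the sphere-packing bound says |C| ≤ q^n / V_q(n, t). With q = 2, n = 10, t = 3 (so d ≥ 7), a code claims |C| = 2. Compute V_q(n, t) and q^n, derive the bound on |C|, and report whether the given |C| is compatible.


V_q(n, t) = 176, q^n = 1024, Hamming bound = 5, |C| = 2 ≤ bound (satisfied).

Step 1: Compute V_q(n, t) = Σ_{j=0}^3 C(n, j) (q−1)^j.
  j = 0: C(10,0)·(1)^0 = 1·1 = 1.
  j = 1: C(10,1)·(1)^1 = 10·1 = 10.
  j = 2: C(10,2)·(1)^2 = 45·1 = 45.
  j = 3: C(10,3)·(1)^3 = 120·1 = 120.
  V_q(n, t) = 1 + 10 + 45 + 120 = 176.
Step 2: q^n = 2^10 = 1024.
Step 3: Hamming bound ⌊q^n / V_q(n,t)⌋ = ⌊1024/176⌋ = 5.
Step 4: Compare |C| = 2 to 5: satisfied.
The claimed |C| lies below the Hamming bound.


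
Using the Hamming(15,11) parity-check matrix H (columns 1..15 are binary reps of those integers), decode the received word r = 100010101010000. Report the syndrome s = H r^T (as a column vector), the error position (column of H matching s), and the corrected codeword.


s = (0, 0, 0, 1)^T, error position = 1, corrected codeword c = 000010101010000

Compute s = H r^T mod 2 one row at a time:
  s_1 = 0 + 1 + 0 + 1 + 0 + 0 + 0 + 0 = 2 ≡ 0 (mod 2).
  s_2 = 0 + 1 + 0 + 1 + 0 + 0 + 0 + 0 = 2 ≡ 0 (mod 2).
  s_3 = 0 + 0 + 0 + 1 + 0 + 1 + 0 + 0 = 2 ≡ 0 (mod 2).
  s_4 = 1 + 0 + 1 + 1 + 1 + 1 + 0 + 0 = 5 ≡ 1 (mod 2).
s = (0, 0, 0, 1)^T — this equals column 1 of H (binary 0001), so error is at position 1.
Correct: flip bit 1 of r = 100010101010000 to get c = 000010101010000.


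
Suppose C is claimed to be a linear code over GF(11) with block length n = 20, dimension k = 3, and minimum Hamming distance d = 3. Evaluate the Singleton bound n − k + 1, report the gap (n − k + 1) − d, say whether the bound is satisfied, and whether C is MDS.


Singleton RHS = n − k + 1 = 18, slack = 15, bound satisfied, not MDS.

Singleton bound: d ≤ n − k + 1.
Here n = 20, k = 3, so n − k + 1 = 18.
Given d = 3, check d ≤ 18: YES.
Slack = (n − k + 1) − d = 15.
The code is NOT MDS (slack = 15 > 0).
Description: the claimed parameters are [20, 3, 3]_11; such a code would be non-MDS.


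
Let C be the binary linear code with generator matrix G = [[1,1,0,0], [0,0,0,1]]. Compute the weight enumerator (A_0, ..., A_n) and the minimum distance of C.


Weight distribution: A_0 = 1, A_1 = 1, A_2 = 1, A_3 = 1. Minimum distance d = 1.

Enumerate all 2^2 = 4 messages m ∈ F_2^2.
For each, compute codeword c = mG in F_2^4, then tally its weight.
  m = 00 → c = 0000, weight = 0.
  m = 10 → c = 1100, weight = 2.
  m = 01 → c = 0001, weight = 1.
  m = 11 → c = 1101, weight = 3.
Tally weights:
  weight 0: 1 codewords.
  weight 1: 1 codewords.
  weight 2: 1 codewords.
  weight 3: 1 codewords.
Minimum distance d = smallest w > 0 with A_w > 0 = 1.
Sanity: Σ A_w = 4 = 2^2 = 4 ✓.


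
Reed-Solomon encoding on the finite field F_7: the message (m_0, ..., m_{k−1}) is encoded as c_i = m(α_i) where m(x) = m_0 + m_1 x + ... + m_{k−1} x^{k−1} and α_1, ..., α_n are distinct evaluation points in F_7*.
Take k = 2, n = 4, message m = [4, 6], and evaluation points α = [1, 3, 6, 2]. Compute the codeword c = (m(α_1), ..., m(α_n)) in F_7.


c = [3, 1, 5, 2]

Message polynomial: m(x) = 4 + 6·x (mod 7).
For each evaluation point α_i, compute m(α_i) mod 7:
  α_1 = 1: Horner steps 6 → 3, so m(1) = 3.
  α_2 = 3: Horner steps 6 → 1, so m(3) = 1.
  α_3 = 6: Horner steps 6 → 5, so m(6) = 5.
  α_4 = 2: Horner steps 6 → 2, so m(2) = 2.
Codeword c = [3, 1, 5, 2] ∈ F_7^4.


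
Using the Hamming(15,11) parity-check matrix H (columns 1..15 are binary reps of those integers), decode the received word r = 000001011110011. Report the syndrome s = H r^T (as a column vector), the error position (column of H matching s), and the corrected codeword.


s = (0, 1, 1, 1)^T, error position = 7, corrected codeword c = 000001111110011

Compute s = H r^T mod 2 one row at a time:
  s_1 = 1 + 1 + 1 + 1 + 0 + 0 + 1 + 1 = 6 ≡ 0 (mod 2).
  s_2 = 0 + 0 + 1 + 0 + 0 + 0 + 1 + 1 = 3 ≡ 1 (mod 2).
  s_3 = 0 + 0 + 1 + 0 + 1 + 1 + 1 + 1 = 5 ≡ 1 (mod 2).
  s_4 = 0 + 0 + 0 + 0 + 1 + 1 + 0 + 1 = 3 ≡ 1 (mod 2).
s = (0, 1, 1, 1)^T — this equals column 7 of H (binary 0111), so error is at position 7.
Correct: flip bit 7 of r = 000001011110011 to get c = 000001111110011.


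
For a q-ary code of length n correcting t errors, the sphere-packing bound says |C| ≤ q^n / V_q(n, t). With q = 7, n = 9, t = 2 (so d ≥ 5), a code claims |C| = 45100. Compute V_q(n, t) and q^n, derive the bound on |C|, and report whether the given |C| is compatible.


V_q(n, t) = 1351, q^n = 40353607, Hamming bound = 29869, |C| = 45100 > bound (violated).

Step 1: Compute V_q(n, t) = Σ_{j=0}^2 C(n, j) (q−1)^j.
  j = 0: C(9,0)·(6)^0 = 1·1 = 1.
  j = 1: C(9,1)·(6)^1 = 9·6 = 54.
  j = 2: C(9,2)·(6)^2 = 36·36 = 1296.
  V_q(n, t) = 1 + 54 + 1296 = 1351.
Step 2: q^n = 7^9 = 40353607.
Step 3: Hamming bound ⌊q^n / V_q(n,t)⌋ = ⌊40353607/1351⌋ = 29869.
Step 4: Compare |C| = 45100 to 29869: violated.
The claimed |C| lies above the Hamming bound, so no 7-ary code of length 9 with d ≥ 5 can have 45100 codewords.


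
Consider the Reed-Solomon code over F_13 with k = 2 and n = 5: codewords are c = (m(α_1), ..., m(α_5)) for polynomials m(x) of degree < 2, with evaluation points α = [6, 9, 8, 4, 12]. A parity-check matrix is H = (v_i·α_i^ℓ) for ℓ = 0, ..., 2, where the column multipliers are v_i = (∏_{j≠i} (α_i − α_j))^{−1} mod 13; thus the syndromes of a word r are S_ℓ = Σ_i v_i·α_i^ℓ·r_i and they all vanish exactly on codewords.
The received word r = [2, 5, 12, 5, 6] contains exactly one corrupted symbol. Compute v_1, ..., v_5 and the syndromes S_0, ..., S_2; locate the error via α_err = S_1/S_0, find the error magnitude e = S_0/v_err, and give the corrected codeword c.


S = (2, 5, 6), error at position 2, error magnitude e = 1, c = [2, 4, 12, 5, 6].

Step 1: column multipliers v_i = (∏_{j≠i}(α_i − α_j))^{−1} mod 13.
  i = 1 (α = 6): (6−9)(6−8)(6−4)(6−12) = (−3)·(−2)·2·(−6) = −72 ≡ 6, so v_1 = 6^{−1} = 11 (mod 13).
  i = 2 (α = 9): (9−6)(9−8)(9−4)(9−12) = 3·1·5·(−3) = −45 ≡ 7, so v_2 = 7^{−1} = 2 (mod 13).
  i = 3 (α = 8): (8−6)(8−9)(8−4)(8−12) = 2·(−1)·4·(−4) = 32 ≡ 6, so v_3 = 6^{−1} = 11 (mod 13).
  i = 4 (α = 4): (4−6)(4−9)(4−8)(4−12) = (−2)·(−5)·(−4)·(−8) = 320 ≡ 8, so v_4 = 8^{−1} = 5 (mod 13).
  i = 5 (α = 12): (12−6)(12−9)(12−8)(12−4) = 6·3·4·8 = 576 ≡ 4, so v_5 = 4^{−1} = 10 (mod 13).
  v = [11, 2, 11, 5, 10].
Step 2: syndromes of r = [2, 5, 12, 5, 6] (all sums mod 13).
  S_0 = Σ v_i r_i = 11·2 + 2·5 + 11·12 + 5·5 + 10·6 = 249 ≡ 2.
  S_1 = Σ v_i α_i r_i = 11·6·2 + 2·9·5 + 11·8·12 + 5·4·5 + 10·12·6 = 2098 ≡ 5.
  α_i^2 mod 13 = [10, 3, 12, 3, 1].
  S_2 = Σ v_i α_i^2 r_i = 11·10·2 + 2·3·5 + 11·12·12 + 5·3·5 + 10·1·6 = 1969 ≡ 6.
  S = (2, 5, 6) ≠ 0, so r is not a codeword (an error is present).
Step 3: locate the error. For a single error e at position i, S_ℓ = v_i·e·α_i^ℓ, so α_err = S_1/S_0.
  S_0^{−1} = 2^{−1} = 7 (mod 13), so α_err = 5·7 = 35 ≡ 9 = α_2. Error position i = 2.
  Consistency check: S_2/S_1 = 6·8 = 48 ≡ 9 = α_err ✓ (single-error assumption holds).
Step 4: error magnitude e = S_0/v_2 = S_0·∏_{j≠2}(α_2 − α_j) = 2·7 = 14 ≡ 1 (mod 13).
Step 5: correct position 2: c_2 = r_2 − e = 5 − 1 ≡ 4 (mod 13). Hence c = [2, 4, 12, 5, 6].
  Check: interpolating c through the α_i gives m(x) = 11 + 5·x (degree < 2) with m(α_i) = c_i for every i, so c is indeed a codeword.


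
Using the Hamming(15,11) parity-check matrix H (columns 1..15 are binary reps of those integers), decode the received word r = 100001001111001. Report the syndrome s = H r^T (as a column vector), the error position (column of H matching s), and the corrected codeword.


s = (1, 1, 0, 0)^T, error position = 12, corrected codeword c = 100001001110001

Compute s = H r^T mod 2 one row at a time:
  s_1 = 0 + 1 + 1 + 1 + 1 + 0 + 0 + 1 = 5 ≡ 1 (mod 2).
  s_2 = 0 + 0 + 1 + 0 + 1 + 0 + 0 + 1 = 3 ≡ 1 (mod 2).
  s_3 = 0 + 0 + 1 + 0 + 1 + 1 + 0 + 1 = 4 ≡ 0 (mod 2).
  s_4 = 1 + 0 + 0 + 0 + 1 + 1 + 0 + 1 = 4 ≡ 0 (mod 2).
s = (1, 1, 0, 0)^T — this equals column 12 of H (binary 1100), so error is at position 12.
Correct: flip bit 12 of r = 100001001111001 to get c = 100001001110001.


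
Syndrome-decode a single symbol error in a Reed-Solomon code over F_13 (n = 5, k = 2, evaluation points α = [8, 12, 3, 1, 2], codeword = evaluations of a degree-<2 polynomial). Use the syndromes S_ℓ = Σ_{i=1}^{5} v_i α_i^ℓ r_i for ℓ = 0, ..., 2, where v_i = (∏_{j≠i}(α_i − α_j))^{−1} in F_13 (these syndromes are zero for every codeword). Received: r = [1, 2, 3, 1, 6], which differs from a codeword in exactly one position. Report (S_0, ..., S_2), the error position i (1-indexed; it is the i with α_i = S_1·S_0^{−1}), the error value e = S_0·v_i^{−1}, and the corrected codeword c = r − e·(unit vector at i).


S = (4, 4, 4), error at position 4, error magnitude e = 5, c = [1, 2, 3, 9, 6].

Step 1: column multipliers v_i = (∏_{j≠i}(α_i − α_j))^{−1} mod 13.
  i = 1 (α = 8): (8−12)(8−3)(8−1)(8−2) = (−4)·5·7·6 = −840 ≡ 5, so v_1 = 5^{−1} = 8 (mod 13).
  i = 2 (α = 12): (12−8)(12−3)(12−1)(12−2) = 4·9·11·10 = 3960 ≡ 8, so v_2 = 8^{−1} = 5 (mod 13).
  i = 3 (α = 3): (3−8)(3−12)(3−1)(3−2) = (−5)·(−9)·2·1 = 90 ≡ 12, so v_3 = 12^{−1} = 12 (mod 13).
  i = 4 (α = 1): (1−8)(1−12)(1−3)(1−2) = (−7)·(−11)·(−2)·(−1) = 154 ≡ 11, so v_4 = 11^{−1} = 6 (mod 13).
  i = 5 (α = 2): (2−8)(2−12)(2−3)(2−1) = (−6)·(−10)·(−1)·1 = −60 ≡ 5, so v_5 = 5^{−1} = 8 (mod 13).
  v = [8, 5, 12, 6, 8].
Step 2: syndromes of r = [1, 2, 3, 1, 6] (all sums mod 13).
  S_0 = Σ v_i r_i = 8·1 + 5·2 + 12·3 + 6·1 + 8·6 = 108 ≡ 4.
  S_1 = Σ v_i α_i r_i = 8·8·1 + 5·12·2 + 12·3·3 + 6·1·1 + 8·2·6 = 394 ≡ 4.
  α_i^2 mod 13 = [12, 1, 9, 1, 4].
  S_2 = Σ v_i α_i^2 r_i = 8·12·1 + 5·1·2 + 12·9·3 + 6·1·1 + 8·4·6 = 628 ≡ 4.
  S = (4, 4, 4) ≠ 0, so r is not a codeword (an error is present).
Step 3: locate the error. For a single error e at position i, S_ℓ = v_i·e·α_i^ℓ, so α_err = S_1/S_0.
  S_0^{−1} = 4^{−1} = 10 (mod 13), so α_err = 4·10 = 40 ≡ 1 = α_4. Error position i = 4.
  Consistency check: S_2/S_1 = 4·10 = 40 ≡ 1 = α_err ✓ (single-error assumption holds).
Step 4: error magnitude e = S_0/v_4 = S_0·∏_{j≠4}(α_4 − α_j) = 4·11 = 44 ≡ 5 (mod 13).
Step 5: correct position 4: c_4 = r_4 − e = 1 − 5 ≡ 9 (mod 13). Hence c = [1, 2, 3, 9, 6].
  Check: interpolating c through the α_i gives m(x) = 12 + 10·x (degree < 2) with m(α_i) = c_i for every i, so c is indeed a codeword.


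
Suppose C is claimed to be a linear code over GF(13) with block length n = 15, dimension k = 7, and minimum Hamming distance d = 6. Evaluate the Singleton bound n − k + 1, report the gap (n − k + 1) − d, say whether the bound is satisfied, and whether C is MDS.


Singleton RHS = n − k + 1 = 9, slack = 3, bound satisfied, not MDS.

Singleton bound: d ≤ n − k + 1.
Here n = 15, k = 7, so n − k + 1 = 9.
Given d = 6, check d ≤ 9: YES.
Slack = (n − k + 1) − d = 3.
The code is NOT MDS (slack = 3 > 0).
Description: the claimed parameters are [15, 7, 6]_13; such a code would be non-MDS.


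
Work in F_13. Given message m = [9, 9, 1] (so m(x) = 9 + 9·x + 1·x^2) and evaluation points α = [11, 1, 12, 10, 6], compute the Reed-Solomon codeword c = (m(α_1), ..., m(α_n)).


c = [8, 6, 1, 4, 8]

Message polynomial: m(x) = 9 + 9·x + 1·x^2 (mod 13).
For each evaluation point α_i, compute m(α_i) mod 13:
  α_1 = 11: Horner steps 1 → 7 → 8, so m(11) = 8.
  α_2 = 1: Horner steps 1 → 10 → 6, so m(1) = 6.
  α_3 = 12: Horner steps 1 → 8 → 1, so m(12) = 1.
  α_4 = 10: Horner steps 1 → 6 → 4, so m(10) = 4.
  α_5 = 6: Horner steps 1 → 2 → 8, so m(6) = 8.
Codeword c = [8, 6, 1, 4, 8] ∈ F_13^5.
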